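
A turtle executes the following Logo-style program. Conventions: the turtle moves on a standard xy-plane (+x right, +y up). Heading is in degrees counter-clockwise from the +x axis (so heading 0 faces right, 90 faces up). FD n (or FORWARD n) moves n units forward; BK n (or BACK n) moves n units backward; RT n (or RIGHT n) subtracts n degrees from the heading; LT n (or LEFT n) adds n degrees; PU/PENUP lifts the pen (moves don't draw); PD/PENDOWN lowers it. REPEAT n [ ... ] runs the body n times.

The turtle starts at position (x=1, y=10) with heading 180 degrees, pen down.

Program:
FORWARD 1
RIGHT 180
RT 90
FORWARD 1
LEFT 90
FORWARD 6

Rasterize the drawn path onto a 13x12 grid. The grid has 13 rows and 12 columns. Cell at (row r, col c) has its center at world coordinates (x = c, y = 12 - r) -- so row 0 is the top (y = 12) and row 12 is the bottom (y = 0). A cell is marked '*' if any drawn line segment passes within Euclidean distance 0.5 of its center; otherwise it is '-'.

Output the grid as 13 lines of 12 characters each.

Answer: ------------
------------
**----------
*******-----
------------
------------
------------
------------
------------
------------
------------
------------
------------

Derivation:
Segment 0: (1,10) -> (0,10)
Segment 1: (0,10) -> (0,9)
Segment 2: (0,9) -> (6,9)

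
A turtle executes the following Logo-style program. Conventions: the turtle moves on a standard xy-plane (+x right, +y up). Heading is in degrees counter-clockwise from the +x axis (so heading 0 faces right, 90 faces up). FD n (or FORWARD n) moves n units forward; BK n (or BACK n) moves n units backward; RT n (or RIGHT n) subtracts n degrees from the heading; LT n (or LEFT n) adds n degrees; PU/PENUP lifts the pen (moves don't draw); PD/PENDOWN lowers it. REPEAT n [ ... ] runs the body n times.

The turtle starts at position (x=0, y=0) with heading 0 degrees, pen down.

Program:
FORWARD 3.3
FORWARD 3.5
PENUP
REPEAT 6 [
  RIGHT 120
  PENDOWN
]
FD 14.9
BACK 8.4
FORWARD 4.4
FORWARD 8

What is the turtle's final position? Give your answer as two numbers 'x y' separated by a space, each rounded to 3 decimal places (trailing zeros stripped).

Answer: 25.7 0

Derivation:
Executing turtle program step by step:
Start: pos=(0,0), heading=0, pen down
FD 3.3: (0,0) -> (3.3,0) [heading=0, draw]
FD 3.5: (3.3,0) -> (6.8,0) [heading=0, draw]
PU: pen up
REPEAT 6 [
  -- iteration 1/6 --
  RT 120: heading 0 -> 240
  PD: pen down
  -- iteration 2/6 --
  RT 120: heading 240 -> 120
  PD: pen down
  -- iteration 3/6 --
  RT 120: heading 120 -> 0
  PD: pen down
  -- iteration 4/6 --
  RT 120: heading 0 -> 240
  PD: pen down
  -- iteration 5/6 --
  RT 120: heading 240 -> 120
  PD: pen down
  -- iteration 6/6 --
  RT 120: heading 120 -> 0
  PD: pen down
]
FD 14.9: (6.8,0) -> (21.7,0) [heading=0, draw]
BK 8.4: (21.7,0) -> (13.3,0) [heading=0, draw]
FD 4.4: (13.3,0) -> (17.7,0) [heading=0, draw]
FD 8: (17.7,0) -> (25.7,0) [heading=0, draw]
Final: pos=(25.7,0), heading=0, 6 segment(s) drawn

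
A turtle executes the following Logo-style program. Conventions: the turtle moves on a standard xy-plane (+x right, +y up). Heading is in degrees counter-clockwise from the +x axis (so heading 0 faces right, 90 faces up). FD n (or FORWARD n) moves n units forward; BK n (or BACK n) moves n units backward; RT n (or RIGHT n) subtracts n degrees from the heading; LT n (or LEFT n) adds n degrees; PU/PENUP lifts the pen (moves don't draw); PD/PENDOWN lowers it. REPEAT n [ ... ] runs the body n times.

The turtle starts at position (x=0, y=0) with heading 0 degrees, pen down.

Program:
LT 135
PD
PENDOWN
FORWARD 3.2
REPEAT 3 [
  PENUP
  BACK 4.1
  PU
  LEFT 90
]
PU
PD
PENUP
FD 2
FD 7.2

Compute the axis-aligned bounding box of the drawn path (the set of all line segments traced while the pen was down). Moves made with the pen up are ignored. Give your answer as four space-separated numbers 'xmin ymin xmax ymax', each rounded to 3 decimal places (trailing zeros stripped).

Executing turtle program step by step:
Start: pos=(0,0), heading=0, pen down
LT 135: heading 0 -> 135
PD: pen down
PD: pen down
FD 3.2: (0,0) -> (-2.263,2.263) [heading=135, draw]
REPEAT 3 [
  -- iteration 1/3 --
  PU: pen up
  BK 4.1: (-2.263,2.263) -> (0.636,-0.636) [heading=135, move]
  PU: pen up
  LT 90: heading 135 -> 225
  -- iteration 2/3 --
  PU: pen up
  BK 4.1: (0.636,-0.636) -> (3.536,2.263) [heading=225, move]
  PU: pen up
  LT 90: heading 225 -> 315
  -- iteration 3/3 --
  PU: pen up
  BK 4.1: (3.536,2.263) -> (0.636,5.162) [heading=315, move]
  PU: pen up
  LT 90: heading 315 -> 45
]
PU: pen up
PD: pen down
PU: pen up
FD 2: (0.636,5.162) -> (2.051,6.576) [heading=45, move]
FD 7.2: (2.051,6.576) -> (7.142,11.667) [heading=45, move]
Final: pos=(7.142,11.667), heading=45, 1 segment(s) drawn

Segment endpoints: x in {-2.263, 0}, y in {0, 2.263}
xmin=-2.263, ymin=0, xmax=0, ymax=2.263

Answer: -2.263 0 0 2.263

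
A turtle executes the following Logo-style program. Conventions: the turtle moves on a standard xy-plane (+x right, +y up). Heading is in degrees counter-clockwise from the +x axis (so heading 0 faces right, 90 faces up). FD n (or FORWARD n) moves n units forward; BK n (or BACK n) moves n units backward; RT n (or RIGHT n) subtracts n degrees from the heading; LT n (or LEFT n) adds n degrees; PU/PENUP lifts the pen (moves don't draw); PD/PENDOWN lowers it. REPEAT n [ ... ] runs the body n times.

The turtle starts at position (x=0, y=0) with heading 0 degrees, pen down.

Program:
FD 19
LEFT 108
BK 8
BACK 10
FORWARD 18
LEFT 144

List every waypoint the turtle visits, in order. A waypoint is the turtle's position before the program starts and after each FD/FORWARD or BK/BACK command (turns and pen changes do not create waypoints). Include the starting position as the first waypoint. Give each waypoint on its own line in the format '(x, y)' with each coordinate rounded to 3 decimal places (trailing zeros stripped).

Executing turtle program step by step:
Start: pos=(0,0), heading=0, pen down
FD 19: (0,0) -> (19,0) [heading=0, draw]
LT 108: heading 0 -> 108
BK 8: (19,0) -> (21.472,-7.608) [heading=108, draw]
BK 10: (21.472,-7.608) -> (24.562,-17.119) [heading=108, draw]
FD 18: (24.562,-17.119) -> (19,0) [heading=108, draw]
LT 144: heading 108 -> 252
Final: pos=(19,0), heading=252, 4 segment(s) drawn
Waypoints (5 total):
(0, 0)
(19, 0)
(21.472, -7.608)
(24.562, -17.119)
(19, 0)

Answer: (0, 0)
(19, 0)
(21.472, -7.608)
(24.562, -17.119)
(19, 0)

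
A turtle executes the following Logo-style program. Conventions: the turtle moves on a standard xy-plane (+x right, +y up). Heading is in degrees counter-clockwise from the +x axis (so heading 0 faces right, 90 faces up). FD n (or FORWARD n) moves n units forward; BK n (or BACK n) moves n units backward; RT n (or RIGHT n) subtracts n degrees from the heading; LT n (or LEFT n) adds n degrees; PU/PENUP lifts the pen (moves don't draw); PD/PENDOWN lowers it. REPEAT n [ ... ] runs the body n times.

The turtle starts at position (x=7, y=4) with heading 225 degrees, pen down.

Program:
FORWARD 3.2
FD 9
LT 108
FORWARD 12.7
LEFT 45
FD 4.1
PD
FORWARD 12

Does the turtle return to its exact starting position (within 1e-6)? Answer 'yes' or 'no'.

Executing turtle program step by step:
Start: pos=(7,4), heading=225, pen down
FD 3.2: (7,4) -> (4.737,1.737) [heading=225, draw]
FD 9: (4.737,1.737) -> (-1.627,-4.627) [heading=225, draw]
LT 108: heading 225 -> 333
FD 12.7: (-1.627,-4.627) -> (9.689,-10.392) [heading=333, draw]
LT 45: heading 333 -> 18
FD 4.1: (9.689,-10.392) -> (13.588,-9.125) [heading=18, draw]
PD: pen down
FD 12: (13.588,-9.125) -> (25.001,-5.417) [heading=18, draw]
Final: pos=(25.001,-5.417), heading=18, 5 segment(s) drawn

Start position: (7, 4)
Final position: (25.001, -5.417)
Distance = 20.316; >= 1e-6 -> NOT closed

Answer: no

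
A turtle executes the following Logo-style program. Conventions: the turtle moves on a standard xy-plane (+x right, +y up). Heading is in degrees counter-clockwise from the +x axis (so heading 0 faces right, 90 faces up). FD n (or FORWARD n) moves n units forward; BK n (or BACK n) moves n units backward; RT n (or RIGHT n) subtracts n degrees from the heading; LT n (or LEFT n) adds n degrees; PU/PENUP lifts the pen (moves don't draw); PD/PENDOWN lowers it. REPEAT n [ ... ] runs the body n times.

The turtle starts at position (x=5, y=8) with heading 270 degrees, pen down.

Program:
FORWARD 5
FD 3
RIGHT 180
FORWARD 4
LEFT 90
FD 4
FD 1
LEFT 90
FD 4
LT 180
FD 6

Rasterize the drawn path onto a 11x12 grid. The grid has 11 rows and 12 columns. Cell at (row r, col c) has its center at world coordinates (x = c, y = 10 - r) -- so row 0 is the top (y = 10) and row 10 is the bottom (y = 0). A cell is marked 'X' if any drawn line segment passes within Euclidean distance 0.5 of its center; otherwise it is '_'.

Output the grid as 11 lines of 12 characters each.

Segment 0: (5,8) -> (5,3)
Segment 1: (5,3) -> (5,0)
Segment 2: (5,0) -> (5,4)
Segment 3: (5,4) -> (1,4)
Segment 4: (1,4) -> (-0,4)
Segment 5: (-0,4) -> (-0,0)
Segment 6: (-0,0) -> (-0,6)

Answer: ____________
____________
_____X______
_____X______
X____X______
X____X______
XXXXXX______
X____X______
X____X______
X____X______
X____X______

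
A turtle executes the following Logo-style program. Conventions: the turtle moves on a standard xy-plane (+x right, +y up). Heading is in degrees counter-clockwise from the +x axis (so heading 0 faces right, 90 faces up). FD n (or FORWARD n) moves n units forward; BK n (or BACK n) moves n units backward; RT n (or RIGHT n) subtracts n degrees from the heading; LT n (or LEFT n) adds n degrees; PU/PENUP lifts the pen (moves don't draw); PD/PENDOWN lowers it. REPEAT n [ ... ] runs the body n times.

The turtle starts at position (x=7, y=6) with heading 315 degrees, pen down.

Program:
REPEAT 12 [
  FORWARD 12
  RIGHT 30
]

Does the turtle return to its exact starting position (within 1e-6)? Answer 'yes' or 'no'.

Executing turtle program step by step:
Start: pos=(7,6), heading=315, pen down
REPEAT 12 [
  -- iteration 1/12 --
  FD 12: (7,6) -> (15.485,-2.485) [heading=315, draw]
  RT 30: heading 315 -> 285
  -- iteration 2/12 --
  FD 12: (15.485,-2.485) -> (18.591,-14.076) [heading=285, draw]
  RT 30: heading 285 -> 255
  -- iteration 3/12 --
  FD 12: (18.591,-14.076) -> (15.485,-25.668) [heading=255, draw]
  RT 30: heading 255 -> 225
  -- iteration 4/12 --
  FD 12: (15.485,-25.668) -> (7,-34.153) [heading=225, draw]
  RT 30: heading 225 -> 195
  -- iteration 5/12 --
  FD 12: (7,-34.153) -> (-4.591,-37.259) [heading=195, draw]
  RT 30: heading 195 -> 165
  -- iteration 6/12 --
  FD 12: (-4.591,-37.259) -> (-16.182,-34.153) [heading=165, draw]
  RT 30: heading 165 -> 135
  -- iteration 7/12 --
  FD 12: (-16.182,-34.153) -> (-24.668,-25.668) [heading=135, draw]
  RT 30: heading 135 -> 105
  -- iteration 8/12 --
  FD 12: (-24.668,-25.668) -> (-27.773,-14.076) [heading=105, draw]
  RT 30: heading 105 -> 75
  -- iteration 9/12 --
  FD 12: (-27.773,-14.076) -> (-24.668,-2.485) [heading=75, draw]
  RT 30: heading 75 -> 45
  -- iteration 10/12 --
  FD 12: (-24.668,-2.485) -> (-16.182,6) [heading=45, draw]
  RT 30: heading 45 -> 15
  -- iteration 11/12 --
  FD 12: (-16.182,6) -> (-4.591,9.106) [heading=15, draw]
  RT 30: heading 15 -> 345
  -- iteration 12/12 --
  FD 12: (-4.591,9.106) -> (7,6) [heading=345, draw]
  RT 30: heading 345 -> 315
]
Final: pos=(7,6), heading=315, 12 segment(s) drawn

Start position: (7, 6)
Final position: (7, 6)
Distance = 0; < 1e-6 -> CLOSED

Answer: yes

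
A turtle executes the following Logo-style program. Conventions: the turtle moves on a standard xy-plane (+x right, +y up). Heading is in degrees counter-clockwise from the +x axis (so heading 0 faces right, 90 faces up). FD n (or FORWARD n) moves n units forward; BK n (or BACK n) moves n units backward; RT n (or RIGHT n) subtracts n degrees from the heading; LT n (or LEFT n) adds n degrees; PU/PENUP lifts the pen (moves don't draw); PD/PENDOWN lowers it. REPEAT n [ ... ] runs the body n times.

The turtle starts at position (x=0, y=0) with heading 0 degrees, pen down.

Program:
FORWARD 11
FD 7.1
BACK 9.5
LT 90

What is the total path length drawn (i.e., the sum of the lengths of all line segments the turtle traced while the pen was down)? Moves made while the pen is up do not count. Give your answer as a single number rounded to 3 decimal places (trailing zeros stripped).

Answer: 27.6

Derivation:
Executing turtle program step by step:
Start: pos=(0,0), heading=0, pen down
FD 11: (0,0) -> (11,0) [heading=0, draw]
FD 7.1: (11,0) -> (18.1,0) [heading=0, draw]
BK 9.5: (18.1,0) -> (8.6,0) [heading=0, draw]
LT 90: heading 0 -> 90
Final: pos=(8.6,0), heading=90, 3 segment(s) drawn

Segment lengths:
  seg 1: (0,0) -> (11,0), length = 11
  seg 2: (11,0) -> (18.1,0), length = 7.1
  seg 3: (18.1,0) -> (8.6,0), length = 9.5
Total = 27.6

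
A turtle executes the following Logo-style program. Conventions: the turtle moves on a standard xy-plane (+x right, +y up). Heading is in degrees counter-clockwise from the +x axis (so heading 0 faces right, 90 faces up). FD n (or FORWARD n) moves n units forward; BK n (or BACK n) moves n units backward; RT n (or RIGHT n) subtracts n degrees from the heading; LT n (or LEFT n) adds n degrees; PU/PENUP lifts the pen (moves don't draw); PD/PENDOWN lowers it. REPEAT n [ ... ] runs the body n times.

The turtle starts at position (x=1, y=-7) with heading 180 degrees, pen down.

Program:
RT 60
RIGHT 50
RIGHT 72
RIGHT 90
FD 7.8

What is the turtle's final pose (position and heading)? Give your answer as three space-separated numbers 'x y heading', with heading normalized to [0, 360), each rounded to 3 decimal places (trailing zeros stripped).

Answer: 0.728 -14.795 268

Derivation:
Executing turtle program step by step:
Start: pos=(1,-7), heading=180, pen down
RT 60: heading 180 -> 120
RT 50: heading 120 -> 70
RT 72: heading 70 -> 358
RT 90: heading 358 -> 268
FD 7.8: (1,-7) -> (0.728,-14.795) [heading=268, draw]
Final: pos=(0.728,-14.795), heading=268, 1 segment(s) drawn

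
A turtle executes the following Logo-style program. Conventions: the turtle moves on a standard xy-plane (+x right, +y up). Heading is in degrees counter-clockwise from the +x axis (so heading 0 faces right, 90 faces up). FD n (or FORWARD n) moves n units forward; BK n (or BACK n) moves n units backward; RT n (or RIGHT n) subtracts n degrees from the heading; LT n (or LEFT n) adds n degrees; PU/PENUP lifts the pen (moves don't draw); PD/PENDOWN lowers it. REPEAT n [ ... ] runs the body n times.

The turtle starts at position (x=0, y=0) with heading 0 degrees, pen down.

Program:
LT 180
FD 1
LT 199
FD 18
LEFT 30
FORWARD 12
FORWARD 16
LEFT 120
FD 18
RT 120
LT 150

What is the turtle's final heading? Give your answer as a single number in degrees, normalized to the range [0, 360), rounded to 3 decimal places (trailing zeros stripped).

Answer: 199

Derivation:
Executing turtle program step by step:
Start: pos=(0,0), heading=0, pen down
LT 180: heading 0 -> 180
FD 1: (0,0) -> (-1,0) [heading=180, draw]
LT 199: heading 180 -> 19
FD 18: (-1,0) -> (16.019,5.86) [heading=19, draw]
LT 30: heading 19 -> 49
FD 12: (16.019,5.86) -> (23.892,14.917) [heading=49, draw]
FD 16: (23.892,14.917) -> (34.389,26.992) [heading=49, draw]
LT 120: heading 49 -> 169
FD 18: (34.389,26.992) -> (16.72,30.427) [heading=169, draw]
RT 120: heading 169 -> 49
LT 150: heading 49 -> 199
Final: pos=(16.72,30.427), heading=199, 5 segment(s) drawn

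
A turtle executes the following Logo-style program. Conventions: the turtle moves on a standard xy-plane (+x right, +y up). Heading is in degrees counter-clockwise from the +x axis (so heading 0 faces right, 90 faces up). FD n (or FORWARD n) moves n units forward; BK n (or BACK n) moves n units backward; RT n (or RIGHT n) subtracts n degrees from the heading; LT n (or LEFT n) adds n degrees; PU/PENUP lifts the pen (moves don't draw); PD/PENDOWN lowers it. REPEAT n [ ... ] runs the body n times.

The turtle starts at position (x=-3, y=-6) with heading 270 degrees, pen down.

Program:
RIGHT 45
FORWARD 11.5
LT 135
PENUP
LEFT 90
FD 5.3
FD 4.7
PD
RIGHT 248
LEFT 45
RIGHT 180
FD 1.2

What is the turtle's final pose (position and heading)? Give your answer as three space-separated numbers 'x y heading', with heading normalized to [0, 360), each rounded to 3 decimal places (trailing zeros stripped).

Answer: -10.663 -3.027 67

Derivation:
Executing turtle program step by step:
Start: pos=(-3,-6), heading=270, pen down
RT 45: heading 270 -> 225
FD 11.5: (-3,-6) -> (-11.132,-14.132) [heading=225, draw]
LT 135: heading 225 -> 0
PU: pen up
LT 90: heading 0 -> 90
FD 5.3: (-11.132,-14.132) -> (-11.132,-8.832) [heading=90, move]
FD 4.7: (-11.132,-8.832) -> (-11.132,-4.132) [heading=90, move]
PD: pen down
RT 248: heading 90 -> 202
LT 45: heading 202 -> 247
RT 180: heading 247 -> 67
FD 1.2: (-11.132,-4.132) -> (-10.663,-3.027) [heading=67, draw]
Final: pos=(-10.663,-3.027), heading=67, 2 segment(s) drawn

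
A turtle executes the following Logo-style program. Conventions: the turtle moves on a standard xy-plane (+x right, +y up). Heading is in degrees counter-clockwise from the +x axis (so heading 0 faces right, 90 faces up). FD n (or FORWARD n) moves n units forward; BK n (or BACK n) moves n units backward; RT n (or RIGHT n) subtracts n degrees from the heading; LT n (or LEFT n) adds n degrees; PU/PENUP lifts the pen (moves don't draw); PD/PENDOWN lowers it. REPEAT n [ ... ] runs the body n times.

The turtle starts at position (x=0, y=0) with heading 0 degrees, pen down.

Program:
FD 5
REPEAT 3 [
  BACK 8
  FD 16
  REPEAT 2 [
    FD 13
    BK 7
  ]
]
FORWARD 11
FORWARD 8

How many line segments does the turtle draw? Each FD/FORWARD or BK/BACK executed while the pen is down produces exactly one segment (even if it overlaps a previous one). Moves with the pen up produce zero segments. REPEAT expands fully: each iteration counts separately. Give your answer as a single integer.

Answer: 21

Derivation:
Executing turtle program step by step:
Start: pos=(0,0), heading=0, pen down
FD 5: (0,0) -> (5,0) [heading=0, draw]
REPEAT 3 [
  -- iteration 1/3 --
  BK 8: (5,0) -> (-3,0) [heading=0, draw]
  FD 16: (-3,0) -> (13,0) [heading=0, draw]
  REPEAT 2 [
    -- iteration 1/2 --
    FD 13: (13,0) -> (26,0) [heading=0, draw]
    BK 7: (26,0) -> (19,0) [heading=0, draw]
    -- iteration 2/2 --
    FD 13: (19,0) -> (32,0) [heading=0, draw]
    BK 7: (32,0) -> (25,0) [heading=0, draw]
  ]
  -- iteration 2/3 --
  BK 8: (25,0) -> (17,0) [heading=0, draw]
  FD 16: (17,0) -> (33,0) [heading=0, draw]
  REPEAT 2 [
    -- iteration 1/2 --
    FD 13: (33,0) -> (46,0) [heading=0, draw]
    BK 7: (46,0) -> (39,0) [heading=0, draw]
    -- iteration 2/2 --
    FD 13: (39,0) -> (52,0) [heading=0, draw]
    BK 7: (52,0) -> (45,0) [heading=0, draw]
  ]
  -- iteration 3/3 --
  BK 8: (45,0) -> (37,0) [heading=0, draw]
  FD 16: (37,0) -> (53,0) [heading=0, draw]
  REPEAT 2 [
    -- iteration 1/2 --
    FD 13: (53,0) -> (66,0) [heading=0, draw]
    BK 7: (66,0) -> (59,0) [heading=0, draw]
    -- iteration 2/2 --
    FD 13: (59,0) -> (72,0) [heading=0, draw]
    BK 7: (72,0) -> (65,0) [heading=0, draw]
  ]
]
FD 11: (65,0) -> (76,0) [heading=0, draw]
FD 8: (76,0) -> (84,0) [heading=0, draw]
Final: pos=(84,0), heading=0, 21 segment(s) drawn
Segments drawn: 21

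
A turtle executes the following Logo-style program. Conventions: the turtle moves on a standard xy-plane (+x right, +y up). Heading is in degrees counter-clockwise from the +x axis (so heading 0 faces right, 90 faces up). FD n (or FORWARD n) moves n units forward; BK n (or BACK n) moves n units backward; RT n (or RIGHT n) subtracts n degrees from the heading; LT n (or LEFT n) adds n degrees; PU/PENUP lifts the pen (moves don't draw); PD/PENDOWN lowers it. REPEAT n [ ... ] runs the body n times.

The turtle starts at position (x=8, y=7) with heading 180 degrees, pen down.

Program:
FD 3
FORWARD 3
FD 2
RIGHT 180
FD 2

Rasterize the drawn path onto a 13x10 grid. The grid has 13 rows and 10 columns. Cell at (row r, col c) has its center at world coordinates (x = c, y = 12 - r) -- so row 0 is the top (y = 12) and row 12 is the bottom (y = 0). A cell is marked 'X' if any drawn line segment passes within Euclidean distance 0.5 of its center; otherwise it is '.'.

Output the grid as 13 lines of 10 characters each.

Segment 0: (8,7) -> (5,7)
Segment 1: (5,7) -> (2,7)
Segment 2: (2,7) -> (0,7)
Segment 3: (0,7) -> (2,7)

Answer: ..........
..........
..........
..........
..........
XXXXXXXXX.
..........
..........
..........
..........
..........
..........
..........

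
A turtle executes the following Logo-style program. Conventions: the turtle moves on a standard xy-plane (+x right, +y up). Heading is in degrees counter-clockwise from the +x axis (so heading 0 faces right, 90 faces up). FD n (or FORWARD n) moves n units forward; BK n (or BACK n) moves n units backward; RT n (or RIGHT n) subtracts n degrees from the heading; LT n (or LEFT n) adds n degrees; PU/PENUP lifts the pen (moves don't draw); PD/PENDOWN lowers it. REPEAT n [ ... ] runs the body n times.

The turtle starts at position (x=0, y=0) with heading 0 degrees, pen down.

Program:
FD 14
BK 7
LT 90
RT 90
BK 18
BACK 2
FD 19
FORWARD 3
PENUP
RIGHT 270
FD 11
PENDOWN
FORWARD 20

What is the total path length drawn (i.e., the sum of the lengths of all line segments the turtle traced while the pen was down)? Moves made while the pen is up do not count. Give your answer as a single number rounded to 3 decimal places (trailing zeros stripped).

Answer: 83

Derivation:
Executing turtle program step by step:
Start: pos=(0,0), heading=0, pen down
FD 14: (0,0) -> (14,0) [heading=0, draw]
BK 7: (14,0) -> (7,0) [heading=0, draw]
LT 90: heading 0 -> 90
RT 90: heading 90 -> 0
BK 18: (7,0) -> (-11,0) [heading=0, draw]
BK 2: (-11,0) -> (-13,0) [heading=0, draw]
FD 19: (-13,0) -> (6,0) [heading=0, draw]
FD 3: (6,0) -> (9,0) [heading=0, draw]
PU: pen up
RT 270: heading 0 -> 90
FD 11: (9,0) -> (9,11) [heading=90, move]
PD: pen down
FD 20: (9,11) -> (9,31) [heading=90, draw]
Final: pos=(9,31), heading=90, 7 segment(s) drawn

Segment lengths:
  seg 1: (0,0) -> (14,0), length = 14
  seg 2: (14,0) -> (7,0), length = 7
  seg 3: (7,0) -> (-11,0), length = 18
  seg 4: (-11,0) -> (-13,0), length = 2
  seg 5: (-13,0) -> (6,0), length = 19
  seg 6: (6,0) -> (9,0), length = 3
  seg 7: (9,11) -> (9,31), length = 20
Total = 83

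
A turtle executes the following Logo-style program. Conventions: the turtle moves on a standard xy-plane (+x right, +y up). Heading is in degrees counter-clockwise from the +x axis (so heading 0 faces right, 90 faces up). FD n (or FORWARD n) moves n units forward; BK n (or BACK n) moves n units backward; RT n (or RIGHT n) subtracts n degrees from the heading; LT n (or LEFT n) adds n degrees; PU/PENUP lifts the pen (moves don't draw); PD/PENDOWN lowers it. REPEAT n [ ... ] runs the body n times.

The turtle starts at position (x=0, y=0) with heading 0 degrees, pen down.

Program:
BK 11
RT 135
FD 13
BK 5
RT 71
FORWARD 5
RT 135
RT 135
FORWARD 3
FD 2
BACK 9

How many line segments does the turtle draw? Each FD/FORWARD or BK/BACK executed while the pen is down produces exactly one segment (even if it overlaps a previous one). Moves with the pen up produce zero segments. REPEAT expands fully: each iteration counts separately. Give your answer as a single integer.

Executing turtle program step by step:
Start: pos=(0,0), heading=0, pen down
BK 11: (0,0) -> (-11,0) [heading=0, draw]
RT 135: heading 0 -> 225
FD 13: (-11,0) -> (-20.192,-9.192) [heading=225, draw]
BK 5: (-20.192,-9.192) -> (-16.657,-5.657) [heading=225, draw]
RT 71: heading 225 -> 154
FD 5: (-16.657,-5.657) -> (-21.151,-3.465) [heading=154, draw]
RT 135: heading 154 -> 19
RT 135: heading 19 -> 244
FD 3: (-21.151,-3.465) -> (-22.466,-6.161) [heading=244, draw]
FD 2: (-22.466,-6.161) -> (-23.343,-7.959) [heading=244, draw]
BK 9: (-23.343,-7.959) -> (-19.397,0.13) [heading=244, draw]
Final: pos=(-19.397,0.13), heading=244, 7 segment(s) drawn
Segments drawn: 7

Answer: 7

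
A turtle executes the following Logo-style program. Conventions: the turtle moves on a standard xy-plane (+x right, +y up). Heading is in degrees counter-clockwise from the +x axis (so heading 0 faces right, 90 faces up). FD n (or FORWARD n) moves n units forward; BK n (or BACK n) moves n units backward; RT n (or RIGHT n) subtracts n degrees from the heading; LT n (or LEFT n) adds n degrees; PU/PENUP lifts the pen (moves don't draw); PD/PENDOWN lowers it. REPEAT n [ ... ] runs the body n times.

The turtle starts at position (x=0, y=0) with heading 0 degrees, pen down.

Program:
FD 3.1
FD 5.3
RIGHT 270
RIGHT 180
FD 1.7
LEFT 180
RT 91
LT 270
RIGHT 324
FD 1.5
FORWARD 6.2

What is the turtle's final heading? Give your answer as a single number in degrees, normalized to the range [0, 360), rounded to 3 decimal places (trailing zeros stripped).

Executing turtle program step by step:
Start: pos=(0,0), heading=0, pen down
FD 3.1: (0,0) -> (3.1,0) [heading=0, draw]
FD 5.3: (3.1,0) -> (8.4,0) [heading=0, draw]
RT 270: heading 0 -> 90
RT 180: heading 90 -> 270
FD 1.7: (8.4,0) -> (8.4,-1.7) [heading=270, draw]
LT 180: heading 270 -> 90
RT 91: heading 90 -> 359
LT 270: heading 359 -> 269
RT 324: heading 269 -> 305
FD 1.5: (8.4,-1.7) -> (9.26,-2.929) [heading=305, draw]
FD 6.2: (9.26,-2.929) -> (12.817,-8.007) [heading=305, draw]
Final: pos=(12.817,-8.007), heading=305, 5 segment(s) drawn

Answer: 305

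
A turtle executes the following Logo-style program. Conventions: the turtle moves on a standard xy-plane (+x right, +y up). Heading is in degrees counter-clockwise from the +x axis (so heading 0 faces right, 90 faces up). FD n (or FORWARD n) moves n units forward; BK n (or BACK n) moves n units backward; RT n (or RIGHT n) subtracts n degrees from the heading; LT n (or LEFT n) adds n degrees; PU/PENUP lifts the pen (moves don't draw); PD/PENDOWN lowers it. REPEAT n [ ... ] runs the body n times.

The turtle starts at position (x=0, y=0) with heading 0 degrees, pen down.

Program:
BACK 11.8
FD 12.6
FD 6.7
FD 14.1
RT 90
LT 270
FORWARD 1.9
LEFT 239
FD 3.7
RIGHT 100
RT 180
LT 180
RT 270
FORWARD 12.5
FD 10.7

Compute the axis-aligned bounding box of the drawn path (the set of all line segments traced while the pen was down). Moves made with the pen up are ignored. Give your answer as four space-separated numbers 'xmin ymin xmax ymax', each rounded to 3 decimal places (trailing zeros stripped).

Answer: -11.8 0 36.826 20.681

Derivation:
Executing turtle program step by step:
Start: pos=(0,0), heading=0, pen down
BK 11.8: (0,0) -> (-11.8,0) [heading=0, draw]
FD 12.6: (-11.8,0) -> (0.8,0) [heading=0, draw]
FD 6.7: (0.8,0) -> (7.5,0) [heading=0, draw]
FD 14.1: (7.5,0) -> (21.6,0) [heading=0, draw]
RT 90: heading 0 -> 270
LT 270: heading 270 -> 180
FD 1.9: (21.6,0) -> (19.7,0) [heading=180, draw]
LT 239: heading 180 -> 59
FD 3.7: (19.7,0) -> (21.606,3.172) [heading=59, draw]
RT 100: heading 59 -> 319
RT 180: heading 319 -> 139
LT 180: heading 139 -> 319
RT 270: heading 319 -> 49
FD 12.5: (21.606,3.172) -> (29.806,12.605) [heading=49, draw]
FD 10.7: (29.806,12.605) -> (36.826,20.681) [heading=49, draw]
Final: pos=(36.826,20.681), heading=49, 8 segment(s) drawn

Segment endpoints: x in {-11.8, 0, 0.8, 7.5, 19.7, 21.6, 21.606, 29.806, 36.826}, y in {0, 0, 3.172, 12.605, 20.681}
xmin=-11.8, ymin=0, xmax=36.826, ymax=20.681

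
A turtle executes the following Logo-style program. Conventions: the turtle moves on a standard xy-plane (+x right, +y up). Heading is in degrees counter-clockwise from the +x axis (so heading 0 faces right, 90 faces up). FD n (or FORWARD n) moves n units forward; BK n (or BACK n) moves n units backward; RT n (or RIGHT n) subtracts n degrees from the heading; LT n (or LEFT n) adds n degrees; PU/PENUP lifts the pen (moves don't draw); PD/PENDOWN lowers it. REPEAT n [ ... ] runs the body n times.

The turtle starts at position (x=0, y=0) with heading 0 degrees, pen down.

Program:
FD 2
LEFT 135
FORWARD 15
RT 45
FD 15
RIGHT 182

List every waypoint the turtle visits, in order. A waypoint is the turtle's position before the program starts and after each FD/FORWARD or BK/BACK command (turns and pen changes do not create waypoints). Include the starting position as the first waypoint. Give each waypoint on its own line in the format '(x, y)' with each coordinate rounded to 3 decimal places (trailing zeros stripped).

Executing turtle program step by step:
Start: pos=(0,0), heading=0, pen down
FD 2: (0,0) -> (2,0) [heading=0, draw]
LT 135: heading 0 -> 135
FD 15: (2,0) -> (-8.607,10.607) [heading=135, draw]
RT 45: heading 135 -> 90
FD 15: (-8.607,10.607) -> (-8.607,25.607) [heading=90, draw]
RT 182: heading 90 -> 268
Final: pos=(-8.607,25.607), heading=268, 3 segment(s) drawn
Waypoints (4 total):
(0, 0)
(2, 0)
(-8.607, 10.607)
(-8.607, 25.607)

Answer: (0, 0)
(2, 0)
(-8.607, 10.607)
(-8.607, 25.607)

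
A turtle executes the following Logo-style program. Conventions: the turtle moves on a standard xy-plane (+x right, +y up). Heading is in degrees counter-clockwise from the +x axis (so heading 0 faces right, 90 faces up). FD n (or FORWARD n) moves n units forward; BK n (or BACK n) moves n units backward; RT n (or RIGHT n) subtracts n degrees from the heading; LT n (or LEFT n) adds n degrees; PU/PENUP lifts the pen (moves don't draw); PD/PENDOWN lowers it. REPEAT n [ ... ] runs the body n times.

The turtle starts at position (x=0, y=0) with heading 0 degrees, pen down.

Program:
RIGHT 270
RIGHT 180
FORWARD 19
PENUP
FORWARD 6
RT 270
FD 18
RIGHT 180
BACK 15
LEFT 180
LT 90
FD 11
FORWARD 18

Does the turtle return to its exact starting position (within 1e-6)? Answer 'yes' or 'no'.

Executing turtle program step by step:
Start: pos=(0,0), heading=0, pen down
RT 270: heading 0 -> 90
RT 180: heading 90 -> 270
FD 19: (0,0) -> (0,-19) [heading=270, draw]
PU: pen up
FD 6: (0,-19) -> (0,-25) [heading=270, move]
RT 270: heading 270 -> 0
FD 18: (0,-25) -> (18,-25) [heading=0, move]
RT 180: heading 0 -> 180
BK 15: (18,-25) -> (33,-25) [heading=180, move]
LT 180: heading 180 -> 0
LT 90: heading 0 -> 90
FD 11: (33,-25) -> (33,-14) [heading=90, move]
FD 18: (33,-14) -> (33,4) [heading=90, move]
Final: pos=(33,4), heading=90, 1 segment(s) drawn

Start position: (0, 0)
Final position: (33, 4)
Distance = 33.242; >= 1e-6 -> NOT closed

Answer: no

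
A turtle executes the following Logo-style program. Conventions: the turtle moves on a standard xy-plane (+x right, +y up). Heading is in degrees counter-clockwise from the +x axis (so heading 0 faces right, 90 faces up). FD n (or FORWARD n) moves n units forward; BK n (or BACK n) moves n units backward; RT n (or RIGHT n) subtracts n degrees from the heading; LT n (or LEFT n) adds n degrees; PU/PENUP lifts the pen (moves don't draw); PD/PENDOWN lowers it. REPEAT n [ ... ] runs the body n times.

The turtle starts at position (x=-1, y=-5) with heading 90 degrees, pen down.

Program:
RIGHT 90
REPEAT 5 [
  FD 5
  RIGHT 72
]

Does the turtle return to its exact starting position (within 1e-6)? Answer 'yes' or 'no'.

Answer: yes

Derivation:
Executing turtle program step by step:
Start: pos=(-1,-5), heading=90, pen down
RT 90: heading 90 -> 0
REPEAT 5 [
  -- iteration 1/5 --
  FD 5: (-1,-5) -> (4,-5) [heading=0, draw]
  RT 72: heading 0 -> 288
  -- iteration 2/5 --
  FD 5: (4,-5) -> (5.545,-9.755) [heading=288, draw]
  RT 72: heading 288 -> 216
  -- iteration 3/5 --
  FD 5: (5.545,-9.755) -> (1.5,-12.694) [heading=216, draw]
  RT 72: heading 216 -> 144
  -- iteration 4/5 --
  FD 5: (1.5,-12.694) -> (-2.545,-9.755) [heading=144, draw]
  RT 72: heading 144 -> 72
  -- iteration 5/5 --
  FD 5: (-2.545,-9.755) -> (-1,-5) [heading=72, draw]
  RT 72: heading 72 -> 0
]
Final: pos=(-1,-5), heading=0, 5 segment(s) drawn

Start position: (-1, -5)
Final position: (-1, -5)
Distance = 0; < 1e-6 -> CLOSED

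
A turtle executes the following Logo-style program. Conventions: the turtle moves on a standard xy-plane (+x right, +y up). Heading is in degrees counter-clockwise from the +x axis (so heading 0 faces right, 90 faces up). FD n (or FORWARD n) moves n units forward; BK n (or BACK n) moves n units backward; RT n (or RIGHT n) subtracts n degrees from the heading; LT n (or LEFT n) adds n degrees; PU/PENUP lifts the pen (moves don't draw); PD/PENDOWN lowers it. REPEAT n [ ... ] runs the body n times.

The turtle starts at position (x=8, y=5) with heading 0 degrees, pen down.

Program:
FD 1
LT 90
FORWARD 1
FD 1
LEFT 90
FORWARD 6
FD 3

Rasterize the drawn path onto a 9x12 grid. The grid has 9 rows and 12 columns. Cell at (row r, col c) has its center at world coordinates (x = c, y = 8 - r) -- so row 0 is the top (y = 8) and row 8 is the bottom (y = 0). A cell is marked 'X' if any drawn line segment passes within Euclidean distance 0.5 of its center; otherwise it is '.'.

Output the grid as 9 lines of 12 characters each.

Answer: ............
XXXXXXXXXX..
.........X..
........XX..
............
............
............
............
............

Derivation:
Segment 0: (8,5) -> (9,5)
Segment 1: (9,5) -> (9,6)
Segment 2: (9,6) -> (9,7)
Segment 3: (9,7) -> (3,7)
Segment 4: (3,7) -> (0,7)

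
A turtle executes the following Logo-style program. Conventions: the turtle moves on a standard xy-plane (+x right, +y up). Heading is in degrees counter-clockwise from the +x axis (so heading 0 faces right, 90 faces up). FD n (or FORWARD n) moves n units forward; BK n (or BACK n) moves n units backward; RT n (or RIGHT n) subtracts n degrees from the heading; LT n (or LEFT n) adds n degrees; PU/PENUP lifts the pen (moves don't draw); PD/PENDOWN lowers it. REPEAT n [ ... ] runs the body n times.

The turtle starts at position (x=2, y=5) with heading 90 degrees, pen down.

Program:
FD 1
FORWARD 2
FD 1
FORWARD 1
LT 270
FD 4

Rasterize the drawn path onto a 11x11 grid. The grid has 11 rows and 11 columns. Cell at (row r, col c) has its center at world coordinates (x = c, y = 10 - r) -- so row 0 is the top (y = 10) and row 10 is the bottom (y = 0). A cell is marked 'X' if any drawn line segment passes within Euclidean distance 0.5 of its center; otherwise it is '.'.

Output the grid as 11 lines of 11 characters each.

Answer: ..XXXXX....
..X........
..X........
..X........
..X........
..X........
...........
...........
...........
...........
...........

Derivation:
Segment 0: (2,5) -> (2,6)
Segment 1: (2,6) -> (2,8)
Segment 2: (2,8) -> (2,9)
Segment 3: (2,9) -> (2,10)
Segment 4: (2,10) -> (6,10)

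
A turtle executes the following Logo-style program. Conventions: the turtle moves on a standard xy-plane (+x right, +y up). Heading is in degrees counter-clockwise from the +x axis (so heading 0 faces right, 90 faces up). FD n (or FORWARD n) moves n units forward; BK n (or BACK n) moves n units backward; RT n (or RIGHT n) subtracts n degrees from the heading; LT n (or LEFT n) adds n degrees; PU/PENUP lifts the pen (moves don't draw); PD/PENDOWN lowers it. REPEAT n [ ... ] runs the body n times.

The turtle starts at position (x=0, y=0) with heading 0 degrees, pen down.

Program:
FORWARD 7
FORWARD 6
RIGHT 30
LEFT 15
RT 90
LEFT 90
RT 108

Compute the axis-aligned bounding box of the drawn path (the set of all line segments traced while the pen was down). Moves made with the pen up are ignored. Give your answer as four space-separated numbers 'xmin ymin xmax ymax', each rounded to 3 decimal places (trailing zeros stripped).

Answer: 0 0 13 0

Derivation:
Executing turtle program step by step:
Start: pos=(0,0), heading=0, pen down
FD 7: (0,0) -> (7,0) [heading=0, draw]
FD 6: (7,0) -> (13,0) [heading=0, draw]
RT 30: heading 0 -> 330
LT 15: heading 330 -> 345
RT 90: heading 345 -> 255
LT 90: heading 255 -> 345
RT 108: heading 345 -> 237
Final: pos=(13,0), heading=237, 2 segment(s) drawn

Segment endpoints: x in {0, 7, 13}, y in {0}
xmin=0, ymin=0, xmax=13, ymax=0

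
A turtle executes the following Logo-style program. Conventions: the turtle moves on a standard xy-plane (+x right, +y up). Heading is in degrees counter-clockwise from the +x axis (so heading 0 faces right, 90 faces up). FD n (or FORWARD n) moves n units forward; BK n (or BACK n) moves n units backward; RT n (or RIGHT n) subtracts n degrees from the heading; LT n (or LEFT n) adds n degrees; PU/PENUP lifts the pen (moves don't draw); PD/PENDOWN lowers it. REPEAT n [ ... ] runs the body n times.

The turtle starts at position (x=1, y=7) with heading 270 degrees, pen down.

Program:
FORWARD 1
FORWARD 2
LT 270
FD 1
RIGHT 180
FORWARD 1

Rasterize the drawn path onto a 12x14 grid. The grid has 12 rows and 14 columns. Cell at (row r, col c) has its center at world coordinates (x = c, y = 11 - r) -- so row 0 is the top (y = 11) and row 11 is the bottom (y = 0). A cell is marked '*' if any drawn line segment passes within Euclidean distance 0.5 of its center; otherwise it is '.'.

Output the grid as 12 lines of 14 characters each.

Answer: ..............
..............
..............
..............
.*............
.*............
.*............
**............
..............
..............
..............
..............

Derivation:
Segment 0: (1,7) -> (1,6)
Segment 1: (1,6) -> (1,4)
Segment 2: (1,4) -> (-0,4)
Segment 3: (-0,4) -> (1,4)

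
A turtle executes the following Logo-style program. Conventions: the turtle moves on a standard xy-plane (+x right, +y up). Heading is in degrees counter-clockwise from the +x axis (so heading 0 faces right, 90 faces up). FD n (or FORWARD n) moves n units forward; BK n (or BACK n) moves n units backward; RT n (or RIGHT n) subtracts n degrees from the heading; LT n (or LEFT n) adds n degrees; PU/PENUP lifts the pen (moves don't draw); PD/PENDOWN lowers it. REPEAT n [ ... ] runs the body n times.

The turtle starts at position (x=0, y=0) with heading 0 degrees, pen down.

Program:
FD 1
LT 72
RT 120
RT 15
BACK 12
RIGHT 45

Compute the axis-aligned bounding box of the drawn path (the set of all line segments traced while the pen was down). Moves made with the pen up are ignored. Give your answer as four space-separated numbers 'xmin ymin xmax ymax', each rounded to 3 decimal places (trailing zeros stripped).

Executing turtle program step by step:
Start: pos=(0,0), heading=0, pen down
FD 1: (0,0) -> (1,0) [heading=0, draw]
LT 72: heading 0 -> 72
RT 120: heading 72 -> 312
RT 15: heading 312 -> 297
BK 12: (1,0) -> (-4.448,10.692) [heading=297, draw]
RT 45: heading 297 -> 252
Final: pos=(-4.448,10.692), heading=252, 2 segment(s) drawn

Segment endpoints: x in {-4.448, 0, 1}, y in {0, 10.692}
xmin=-4.448, ymin=0, xmax=1, ymax=10.692

Answer: -4.448 0 1 10.692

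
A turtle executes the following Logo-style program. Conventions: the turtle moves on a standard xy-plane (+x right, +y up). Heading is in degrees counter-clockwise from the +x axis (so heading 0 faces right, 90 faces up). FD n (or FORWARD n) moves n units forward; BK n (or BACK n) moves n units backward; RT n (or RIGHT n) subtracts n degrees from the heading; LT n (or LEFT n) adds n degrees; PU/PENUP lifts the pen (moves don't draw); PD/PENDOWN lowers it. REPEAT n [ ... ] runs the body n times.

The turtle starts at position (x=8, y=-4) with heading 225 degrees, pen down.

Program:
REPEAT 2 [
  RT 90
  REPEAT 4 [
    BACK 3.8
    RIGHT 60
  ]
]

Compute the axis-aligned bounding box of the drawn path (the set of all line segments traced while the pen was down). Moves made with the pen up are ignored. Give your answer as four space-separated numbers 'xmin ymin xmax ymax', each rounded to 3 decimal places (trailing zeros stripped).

Executing turtle program step by step:
Start: pos=(8,-4), heading=225, pen down
REPEAT 2 [
  -- iteration 1/2 --
  RT 90: heading 225 -> 135
  REPEAT 4 [
    -- iteration 1/4 --
    BK 3.8: (8,-4) -> (10.687,-6.687) [heading=135, draw]
    RT 60: heading 135 -> 75
    -- iteration 2/4 --
    BK 3.8: (10.687,-6.687) -> (9.703,-10.358) [heading=75, draw]
    RT 60: heading 75 -> 15
    -- iteration 3/4 --
    BK 3.8: (9.703,-10.358) -> (6.033,-11.341) [heading=15, draw]
    RT 60: heading 15 -> 315
    -- iteration 4/4 --
    BK 3.8: (6.033,-11.341) -> (3.346,-8.654) [heading=315, draw]
    RT 60: heading 315 -> 255
  ]
  -- iteration 2/2 --
  RT 90: heading 255 -> 165
  REPEAT 4 [
    -- iteration 1/4 --
    BK 3.8: (3.346,-8.654) -> (7.016,-9.638) [heading=165, draw]
    RT 60: heading 165 -> 105
    -- iteration 2/4 --
    BK 3.8: (7.016,-9.638) -> (8,-13.308) [heading=105, draw]
    RT 60: heading 105 -> 45
    -- iteration 3/4 --
    BK 3.8: (8,-13.308) -> (5.313,-15.995) [heading=45, draw]
    RT 60: heading 45 -> 345
    -- iteration 4/4 --
    BK 3.8: (5.313,-15.995) -> (1.642,-15.012) [heading=345, draw]
    RT 60: heading 345 -> 285
  ]
]
Final: pos=(1.642,-15.012), heading=285, 8 segment(s) drawn

Segment endpoints: x in {1.642, 3.346, 5.313, 6.033, 7.016, 8, 9.703, 10.687}, y in {-15.995, -15.012, -13.308, -11.341, -10.358, -9.638, -8.654, -6.687, -4}
xmin=1.642, ymin=-15.995, xmax=10.687, ymax=-4

Answer: 1.642 -15.995 10.687 -4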